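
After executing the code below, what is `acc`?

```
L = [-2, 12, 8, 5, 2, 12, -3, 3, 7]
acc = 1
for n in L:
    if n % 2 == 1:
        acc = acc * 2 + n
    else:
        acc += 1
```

n=-2: not odd, acc = 1+1 = 2
n=12: not odd, acc = 2+1 = 3
n=8: not odd, acc = 3+1 = 4
n=5: odd, acc = 4*2+5 = 13
n=2: not odd, acc = 13+1 = 14
n=12: not odd, acc = 14+1 = 15
n=-3: odd, acc = 15*2+(-3) = 27
n=3: odd, acc = 27*2+3 = 57
n=7: odd, acc = 57*2+7 = 121

121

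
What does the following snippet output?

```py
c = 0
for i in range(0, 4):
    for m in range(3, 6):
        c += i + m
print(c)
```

i=0,m=3: c = 0+3 = 3
i=0,m=4: c = 3+4 = 7
i=0,m=5: c = 7+5 = 12
i=1,m=3: c = 12+4 = 16
i=1,m=4: c = 16+5 = 21
i=1,m=5: c = 21+6 = 27
i=2,m=3: c = 27+5 = 32
i=2,m=4: c = 32+6 = 38
i=2,m=5: c = 38+7 = 45
i=3,m=3: c = 45+6 = 51
i=3,m=4: c = 51+7 = 58
i=3,m=5: c = 58+8 = 66

66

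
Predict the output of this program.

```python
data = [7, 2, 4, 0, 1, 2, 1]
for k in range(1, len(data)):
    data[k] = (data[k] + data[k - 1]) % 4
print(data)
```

k=1: data[1] = (2+7)%4 = 1 → [7, 1, 4, 0, 1, 2, 1]
k=2: data[2] = (4+1)%4 = 1 → [7, 1, 1, 0, 1, 2, 1]
k=3: data[3] = (0+1)%4 = 1 → [7, 1, 1, 1, 1, 2, 1]
k=4: data[4] = (1+1)%4 = 2 → [7, 1, 1, 1, 2, 2, 1]
k=5: data[5] = (2+2)%4 = 0 → [7, 1, 1, 1, 2, 0, 1]
k=6: data[6] = (1+0)%4 = 1 → [7, 1, 1, 1, 2, 0, 1]

[7, 1, 1, 1, 2, 0, 1]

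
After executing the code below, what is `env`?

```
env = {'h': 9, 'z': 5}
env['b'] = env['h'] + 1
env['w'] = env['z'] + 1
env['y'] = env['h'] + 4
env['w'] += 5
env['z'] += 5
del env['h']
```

{'z': 10, 'b': 10, 'w': 11, 'y': 13}

env['b'] = env['h']+1 = 10 → {'h': 9, 'z': 5, 'b': 10}
env['w'] = env['z']+1 = 6 → {'h': 9, 'z': 5, 'b': 10, 'w': 6}
env['y'] = env['h']+4 = 13 → {'h': 9, 'z': 5, 'b': 10, 'w': 6, 'y': 13}
env['w'] = 6+5 = 11 → {'h': 9, 'z': 5, 'b': 10, 'w': 11, 'y': 13}
env['z'] = 5+5 = 10 → {'h': 9, 'z': 10, 'b': 10, 'w': 11, 'y': 13}
del 'h' → {'z': 10, 'b': 10, 'w': 11, 'y': 13}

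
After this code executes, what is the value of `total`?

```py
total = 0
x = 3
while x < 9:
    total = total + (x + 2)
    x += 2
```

x=3: total = 0+5 = 5
x=5: total = 5+7 = 12
x=7: total = 12+9 = 21

21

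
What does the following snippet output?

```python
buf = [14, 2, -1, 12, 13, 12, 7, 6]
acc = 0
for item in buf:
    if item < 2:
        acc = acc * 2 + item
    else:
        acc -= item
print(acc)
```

-83

item=14: not <2, acc = 0-14 = -14
item=2: not <2, acc = (-14)-2 = -16
item=-1: <2, acc = (-16)*2+(-1) = -33
item=12: not <2, acc = (-33)-12 = -45
item=13: not <2, acc = (-45)-13 = -58
item=12: not <2, acc = (-58)-12 = -70
item=7: not <2, acc = (-70)-7 = -77
item=6: not <2, acc = (-77)-6 = -83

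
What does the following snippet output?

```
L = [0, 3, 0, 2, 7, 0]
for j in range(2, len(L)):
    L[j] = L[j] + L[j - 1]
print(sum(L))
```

35

j=2: L[2] = 0+3 = 3 → [0, 3, 3, 2, 7, 0]
j=3: L[3] = 2+3 = 5 → [0, 3, 3, 5, 7, 0]
j=4: L[4] = 7+5 = 12 → [0, 3, 3, 5, 12, 0]
j=5: L[5] = 0+12 = 12 → [0, 3, 3, 5, 12, 12]
sum = 35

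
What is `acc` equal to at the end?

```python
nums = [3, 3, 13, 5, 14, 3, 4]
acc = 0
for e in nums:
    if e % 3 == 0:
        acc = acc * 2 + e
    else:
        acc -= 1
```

e=3: %3==0, acc = 0*2+3 = 3
e=3: %3==0, acc = 3*2+3 = 9
e=13: not %3==0, acc = 9-1 = 8
e=5: not %3==0, acc = 8-1 = 7
e=14: not %3==0, acc = 7-1 = 6
e=3: %3==0, acc = 6*2+3 = 15
e=4: not %3==0, acc = 15-1 = 14

14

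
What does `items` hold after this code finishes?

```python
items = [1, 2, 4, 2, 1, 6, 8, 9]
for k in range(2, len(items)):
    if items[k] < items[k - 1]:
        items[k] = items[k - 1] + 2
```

[1, 2, 4, 6, 8, 10, 12, 14]

k=2: 4>=2, unchanged → [1, 2, 4, 2, 1, 6, 8, 9]
k=3: 2<4, items[3] = 4+2 = 6 → [1, 2, 4, 6, 1, 6, 8, 9]
k=4: 1<6, items[4] = 6+2 = 8 → [1, 2, 4, 6, 8, 6, 8, 9]
k=5: 6<8, items[5] = 8+2 = 10 → [1, 2, 4, 6, 8, 10, 8, 9]
k=6: 8<10, items[6] = 10+2 = 12 → [1, 2, 4, 6, 8, 10, 12, 9]
k=7: 9<12, items[7] = 12+2 = 14 → [1, 2, 4, 6, 8, 10, 12, 14]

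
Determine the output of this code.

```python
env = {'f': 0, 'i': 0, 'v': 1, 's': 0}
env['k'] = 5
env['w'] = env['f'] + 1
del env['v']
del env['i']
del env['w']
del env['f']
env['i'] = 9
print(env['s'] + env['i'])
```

9

env['k'] = 5 → {'f': 0, 'i': 0, 'v': 1, 's': 0, 'k': 5}
env['w'] = env['f']+1 = 1 → {'f': 0, 'i': 0, 'v': 1, 's': 0, 'k': 5, 'w': 1}
del 'v' → {'f': 0, 'i': 0, 's': 0, 'k': 5, 'w': 1}
del 'i' → {'f': 0, 's': 0, 'k': 5, 'w': 1}
del 'w' → {'f': 0, 's': 0, 'k': 5}
del 'f' → {'s': 0, 'k': 5}
env['i'] = 9 → {'s': 0, 'k': 5, 'i': 9}
env['s']+env['i'] = 0+9 = 9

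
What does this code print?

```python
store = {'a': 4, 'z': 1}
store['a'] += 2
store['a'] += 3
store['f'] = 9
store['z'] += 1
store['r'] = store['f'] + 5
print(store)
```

{'a': 9, 'z': 2, 'f': 9, 'r': 14}

store['a'] = 4+2 = 6 → {'a': 6, 'z': 1}
store['a'] = 6+3 = 9 → {'a': 9, 'z': 1}
store['f'] = 9 → {'a': 9, 'z': 1, 'f': 9}
store['z'] = 1+1 = 2 → {'a': 9, 'z': 2, 'f': 9}
store['r'] = store['f']+5 = 14 → {'a': 9, 'z': 2, 'f': 9, 'r': 14}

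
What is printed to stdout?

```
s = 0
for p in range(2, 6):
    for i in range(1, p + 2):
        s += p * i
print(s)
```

p=2,i=1: s = 0+2 = 2
p=2,i=2: s = 2+4 = 6
p=2,i=3: s = 6+6 = 12
p=3,i=1: s = 12+3 = 15
p=3,i=2: s = 15+6 = 21
p=3,i=3: s = 21+9 = 30
p=3,i=4: s = 30+12 = 42
p=4,i=1: s = 42+4 = 46
p=4,i=2: s = 46+8 = 54
p=4,i=3: s = 54+12 = 66
p=4,i=4: s = 66+16 = 82
p=4,i=5: s = 82+20 = 102
p=5,i=1: s = 102+5 = 107
p=5,i=2: s = 107+10 = 117
p=5,i=3: s = 117+15 = 132
p=5,i=4: s = 132+20 = 152
p=5,i=5: s = 152+25 = 177
p=5,i=6: s = 177+30 = 207

207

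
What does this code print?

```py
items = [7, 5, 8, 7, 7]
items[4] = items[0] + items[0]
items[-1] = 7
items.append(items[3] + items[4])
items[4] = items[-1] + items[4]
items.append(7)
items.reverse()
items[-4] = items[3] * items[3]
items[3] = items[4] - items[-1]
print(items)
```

[7, 14, 21, 1, 8, 5, 7]

items[4] = items[0]+items[0] = 7+7 = 14 → [7, 5, 8, 7, 14]
items[-1] = 7 → [7, 5, 8, 7, 7]
append items[3]+items[4] = 7+7 = 14 → [7, 5, 8, 7, 7, 14]
items[4] = items[-1]+items[4] = 14+7 = 21 → [7, 5, 8, 7, 21, 14]
append 7 → [7, 5, 8, 7, 21, 14, 7]
reverse → [7, 14, 21, 7, 8, 5, 7]
items[-4] = items[3]*items[3] = 7*7 = 49 → [7, 14, 21, 49, 8, 5, 7]
items[3] = items[4]-items[-1] = 8-7 = 1 → [7, 14, 21, 1, 8, 5, 7]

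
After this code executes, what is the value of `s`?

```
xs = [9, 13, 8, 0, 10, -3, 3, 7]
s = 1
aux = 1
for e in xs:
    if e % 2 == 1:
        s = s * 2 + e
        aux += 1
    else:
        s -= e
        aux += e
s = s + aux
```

161

e=9: odd, s = 1*2+9 = 11; aux=2
e=13: odd, s = 11*2+13 = 35; aux=3
e=8: not odd, s = 35-8 = 27; aux=11
e=0: not odd, s = 27-0 = 27; aux=11
e=10: not odd, s = 27-10 = 17; aux=21
e=-3: odd, s = 17*2+(-3) = 31; aux=22
e=3: odd, s = 31*2+3 = 65; aux=23
e=7: odd, s = 65*2+7 = 137; aux=24
s+aux = 137+24 = 161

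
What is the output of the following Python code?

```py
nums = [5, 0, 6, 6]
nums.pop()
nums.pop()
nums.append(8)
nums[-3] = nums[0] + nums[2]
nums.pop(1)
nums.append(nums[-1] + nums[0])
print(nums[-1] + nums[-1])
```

pop() removes 6 → [5, 0, 6]
pop() removes 6 → [5, 0]
append 8 → [5, 0, 8]
nums[-3] = nums[0]+nums[2] = 5+8 = 13 → [13, 0, 8]
pop(1) removes 0 → [13, 8]
append nums[-1]+nums[0] = 8+13 = 21 → [13, 8, 21]
nums[-1]+nums[-1] = 21+21 = 42

42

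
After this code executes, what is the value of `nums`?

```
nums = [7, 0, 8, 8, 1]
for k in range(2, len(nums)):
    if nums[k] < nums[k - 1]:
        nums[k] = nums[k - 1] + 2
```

k=2: 8>=0, unchanged → [7, 0, 8, 8, 1]
k=3: 8>=8, unchanged → [7, 0, 8, 8, 1]
k=4: 1<8, nums[4] = 8+2 = 10 → [7, 0, 8, 8, 10]

[7, 0, 8, 8, 10]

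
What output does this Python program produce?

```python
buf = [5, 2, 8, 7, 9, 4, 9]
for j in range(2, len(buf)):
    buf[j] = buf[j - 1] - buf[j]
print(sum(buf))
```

-95

j=2: buf[2] = 2-8 = -6 → [5, 2, -6, 7, 9, 4, 9]
j=3: buf[3] = (-6)-7 = -13 → [5, 2, -6, -13, 9, 4, 9]
j=4: buf[4] = (-13)-9 = -22 → [5, 2, -6, -13, -22, 4, 9]
j=5: buf[5] = (-22)-4 = -26 → [5, 2, -6, -13, -22, -26, 9]
j=6: buf[6] = (-26)-9 = -35 → [5, 2, -6, -13, -22, -26, -35]
sum = -95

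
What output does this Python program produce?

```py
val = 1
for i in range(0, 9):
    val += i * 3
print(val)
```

109

i=0: val = 1+0*3 = 1
i=1: val = 1+1*3 = 4
i=2: val = 4+2*3 = 10
i=3: val = 10+3*3 = 19
i=4: val = 19+4*3 = 31
i=5: val = 31+5*3 = 46
i=6: val = 46+6*3 = 64
i=7: val = 64+7*3 = 85
i=8: val = 85+8*3 = 109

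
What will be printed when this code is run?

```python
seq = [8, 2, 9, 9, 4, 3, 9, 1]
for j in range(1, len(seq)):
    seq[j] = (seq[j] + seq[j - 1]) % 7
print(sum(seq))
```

j=1: seq[1] = (2+8)%7 = 3 → [8, 3, 9, 9, 4, 3, 9, 1]
j=2: seq[2] = (9+3)%7 = 5 → [8, 3, 5, 9, 4, 3, 9, 1]
j=3: seq[3] = (9+5)%7 = 0 → [8, 3, 5, 0, 4, 3, 9, 1]
j=4: seq[4] = (4+0)%7 = 4 → [8, 3, 5, 0, 4, 3, 9, 1]
j=5: seq[5] = (3+4)%7 = 0 → [8, 3, 5, 0, 4, 0, 9, 1]
j=6: seq[6] = (9+0)%7 = 2 → [8, 3, 5, 0, 4, 0, 2, 1]
j=7: seq[7] = (1+2)%7 = 3 → [8, 3, 5, 0, 4, 0, 2, 3]
sum = 25

25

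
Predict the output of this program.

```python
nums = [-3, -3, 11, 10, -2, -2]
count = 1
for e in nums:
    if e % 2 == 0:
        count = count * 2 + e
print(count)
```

42

e=-3: not even
e=-3: not even
e=11: not even
e=10: even, count = 1*2+10 = 12
e=-2: even, count = 12*2+(-2) = 22
e=-2: even, count = 22*2+(-2) = 42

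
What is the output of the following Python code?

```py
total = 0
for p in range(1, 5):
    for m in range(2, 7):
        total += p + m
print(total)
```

130

p=1,m=2: total = 0+3 = 3
p=1,m=3: total = 3+4 = 7
p=1,m=4: total = 7+5 = 12
p=1,m=5: total = 12+6 = 18
p=1,m=6: total = 18+7 = 25
p=2,m=2: total = 25+4 = 29
p=2,m=3: total = 29+5 = 34
p=2,m=4: total = 34+6 = 40
p=2,m=5: total = 40+7 = 47
p=2,m=6: total = 47+8 = 55
p=3,m=2: total = 55+5 = 60
p=3,m=3: total = 60+6 = 66
p=3,m=4: total = 66+7 = 73
p=3,m=5: total = 73+8 = 81
p=3,m=6: total = 81+9 = 90
p=4,m=2: total = 90+6 = 96
p=4,m=3: total = 96+7 = 103
p=4,m=4: total = 103+8 = 111
p=4,m=5: total = 111+9 = 120
p=4,m=6: total = 120+10 = 130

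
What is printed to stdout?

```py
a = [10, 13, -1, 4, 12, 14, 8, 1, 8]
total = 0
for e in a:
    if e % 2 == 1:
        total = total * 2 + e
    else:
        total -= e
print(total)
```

e=10: not odd, total = 0-10 = -10
e=13: odd, total = (-10)*2+13 = -7
e=-1: odd, total = (-7)*2+(-1) = -15
e=4: not odd, total = (-15)-4 = -19
e=12: not odd, total = (-19)-12 = -31
e=14: not odd, total = (-31)-14 = -45
e=8: not odd, total = (-45)-8 = -53
e=1: odd, total = (-53)*2+1 = -105
e=8: not odd, total = (-105)-8 = -113

-113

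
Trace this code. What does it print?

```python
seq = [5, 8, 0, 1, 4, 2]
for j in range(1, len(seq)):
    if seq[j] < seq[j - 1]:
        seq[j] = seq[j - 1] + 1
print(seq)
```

[5, 8, 9, 10, 11, 12]

j=1: 8>=5, unchanged → [5, 8, 0, 1, 4, 2]
j=2: 0<8, seq[2] = 8+1 = 9 → [5, 8, 9, 1, 4, 2]
j=3: 1<9, seq[3] = 9+1 = 10 → [5, 8, 9, 10, 4, 2]
j=4: 4<10, seq[4] = 10+1 = 11 → [5, 8, 9, 10, 11, 2]
j=5: 2<11, seq[5] = 11+1 = 12 → [5, 8, 9, 10, 11, 12]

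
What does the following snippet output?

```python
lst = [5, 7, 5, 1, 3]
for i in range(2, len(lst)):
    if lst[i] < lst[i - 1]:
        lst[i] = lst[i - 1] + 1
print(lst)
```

i=2: 5<7, lst[2] = 7+1 = 8 → [5, 7, 8, 1, 3]
i=3: 1<8, lst[3] = 8+1 = 9 → [5, 7, 8, 9, 3]
i=4: 3<9, lst[4] = 9+1 = 10 → [5, 7, 8, 9, 10]

[5, 7, 8, 9, 10]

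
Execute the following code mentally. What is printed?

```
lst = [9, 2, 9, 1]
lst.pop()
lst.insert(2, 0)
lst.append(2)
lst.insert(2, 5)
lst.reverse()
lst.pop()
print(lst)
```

[2, 9, 0, 5, 2]

pop() removes 1 → [9, 2, 9]
insert 0 at 2 → [9, 2, 0, 9]
append 2 → [9, 2, 0, 9, 2]
insert 5 at 2 → [9, 2, 5, 0, 9, 2]
reverse → [2, 9, 0, 5, 2, 9]
pop() removes 9 → [2, 9, 0, 5, 2]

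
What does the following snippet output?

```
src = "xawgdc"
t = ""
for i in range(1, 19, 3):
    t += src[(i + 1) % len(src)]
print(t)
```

i=1: add src[2]='w' → 'w'
i=4: add src[5]='c' → 'wc'
i=7: add src[2]='w' → 'wcw'
i=10: add src[5]='c' → 'wcwc'
i=13: add src[2]='w' → 'wcwcw'
i=16: add src[5]='c' → 'wcwcwc'

wcwcwc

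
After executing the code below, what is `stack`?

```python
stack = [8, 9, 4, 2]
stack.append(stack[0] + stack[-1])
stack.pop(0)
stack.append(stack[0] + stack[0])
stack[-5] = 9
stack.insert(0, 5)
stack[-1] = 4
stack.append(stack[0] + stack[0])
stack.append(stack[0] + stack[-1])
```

[5, 9, 4, 2, 10, 4, 10, 15]

append stack[0]+stack[-1] = 8+2 = 10 → [8, 9, 4, 2, 10]
pop(0) removes 8 → [9, 4, 2, 10]
append stack[0]+stack[0] = 9+9 = 18 → [9, 4, 2, 10, 18]
stack[-5] = 9 → [9, 4, 2, 10, 18]
insert 5 at 0 → [5, 9, 4, 2, 10, 18]
stack[-1] = 4 → [5, 9, 4, 2, 10, 4]
append stack[0]+stack[0] = 5+5 = 10 → [5, 9, 4, 2, 10, 4, 10]
append stack[0]+stack[-1] = 5+10 = 15 → [5, 9, 4, 2, 10, 4, 10, 15]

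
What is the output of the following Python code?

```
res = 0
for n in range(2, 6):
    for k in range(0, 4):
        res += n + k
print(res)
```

n=2,k=0: res = 0+2 = 2
n=2,k=1: res = 2+3 = 5
n=2,k=2: res = 5+4 = 9
n=2,k=3: res = 9+5 = 14
n=3,k=0: res = 14+3 = 17
n=3,k=1: res = 17+4 = 21
n=3,k=2: res = 21+5 = 26
n=3,k=3: res = 26+6 = 32
n=4,k=0: res = 32+4 = 36
n=4,k=1: res = 36+5 = 41
n=4,k=2: res = 41+6 = 47
n=4,k=3: res = 47+7 = 54
n=5,k=0: res = 54+5 = 59
n=5,k=1: res = 59+6 = 65
n=5,k=2: res = 65+7 = 72
n=5,k=3: res = 72+8 = 80

80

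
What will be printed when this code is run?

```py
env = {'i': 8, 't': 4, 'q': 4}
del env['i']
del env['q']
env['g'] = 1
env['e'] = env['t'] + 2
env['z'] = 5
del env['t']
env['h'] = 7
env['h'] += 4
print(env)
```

{'g': 1, 'e': 6, 'z': 5, 'h': 11}

del 'i' → {'t': 4, 'q': 4}
del 'q' → {'t': 4}
env['g'] = 1 → {'t': 4, 'g': 1}
env['e'] = env['t']+2 = 6 → {'t': 4, 'g': 1, 'e': 6}
env['z'] = 5 → {'t': 4, 'g': 1, 'e': 6, 'z': 5}
del 't' → {'g': 1, 'e': 6, 'z': 5}
env['h'] = 7 → {'g': 1, 'e': 6, 'z': 5, 'h': 7}
env['h'] = 7+4 = 11 → {'g': 1, 'e': 6, 'z': 5, 'h': 11}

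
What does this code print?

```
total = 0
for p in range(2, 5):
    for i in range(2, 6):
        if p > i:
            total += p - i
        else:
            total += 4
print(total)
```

40

p=2,i=2: not 2>2, total = 0+4 = 4
p=2,i=3: not 2>3, total = 4+4 = 8
p=2,i=4: not 2>4, total = 8+4 = 12
p=2,i=5: not 2>5, total = 12+4 = 16
p=3,i=2: 3>2, total = 16+1 = 17
p=3,i=3: not 3>3, total = 17+4 = 21
p=3,i=4: not 3>4, total = 21+4 = 25
p=3,i=5: not 3>5, total = 25+4 = 29
p=4,i=2: 4>2, total = 29+2 = 31
p=4,i=3: 4>3, total = 31+1 = 32
p=4,i=4: not 4>4, total = 32+4 = 36
p=4,i=5: not 4>5, total = 36+4 = 40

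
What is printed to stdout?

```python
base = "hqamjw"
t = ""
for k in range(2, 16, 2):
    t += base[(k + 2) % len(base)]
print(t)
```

k=2: add base[4]='j' → 'j'
k=4: add base[0]='h' → 'jh'
k=6: add base[2]='a' → 'jha'
k=8: add base[4]='j' → 'jhaj'
k=10: add base[0]='h' → 'jhajh'
k=12: add base[2]='a' → 'jhajha'
k=14: add base[4]='j' → 'jhajhaj'

jhajhaj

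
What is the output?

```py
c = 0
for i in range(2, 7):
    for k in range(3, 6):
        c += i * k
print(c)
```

240

i=2,k=3: c = 0+6 = 6
i=2,k=4: c = 6+8 = 14
i=2,k=5: c = 14+10 = 24
i=3,k=3: c = 24+9 = 33
i=3,k=4: c = 33+12 = 45
i=3,k=5: c = 45+15 = 60
i=4,k=3: c = 60+12 = 72
i=4,k=4: c = 72+16 = 88
i=4,k=5: c = 88+20 = 108
i=5,k=3: c = 108+15 = 123
i=5,k=4: c = 123+20 = 143
i=5,k=5: c = 143+25 = 168
i=6,k=3: c = 168+18 = 186
i=6,k=4: c = 186+24 = 210
i=6,k=5: c = 210+30 = 240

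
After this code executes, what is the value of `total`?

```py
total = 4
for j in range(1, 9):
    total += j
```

j=1: total = 4+1 = 5
j=2: total = 5+2 = 7
j=3: total = 7+3 = 10
j=4: total = 10+4 = 14
j=5: total = 14+5 = 19
j=6: total = 19+6 = 25
j=7: total = 25+7 = 32
j=8: total = 32+8 = 40

40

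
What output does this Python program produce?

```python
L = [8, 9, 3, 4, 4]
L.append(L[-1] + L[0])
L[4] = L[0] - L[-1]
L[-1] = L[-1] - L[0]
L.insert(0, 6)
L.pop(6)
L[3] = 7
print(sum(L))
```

30

append L[-1]+L[0] = 4+8 = 12 → [8, 9, 3, 4, 4, 12]
L[4] = L[0]-L[-1] = 8-12 = -4 → [8, 9, 3, 4, -4, 12]
L[-1] = L[-1]-L[0] = 12-8 = 4 → [8, 9, 3, 4, -4, 4]
insert 6 at 0 → [6, 8, 9, 3, 4, -4, 4]
pop(6) removes 4 → [6, 8, 9, 3, 4, -4]
L[3] = 7 → [6, 8, 9, 7, 4, -4]
sum = 30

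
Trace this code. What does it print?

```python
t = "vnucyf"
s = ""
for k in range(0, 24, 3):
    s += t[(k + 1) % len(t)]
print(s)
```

k=0: add t[1]='n' → 'n'
k=3: add t[4]='y' → 'ny'
k=6: add t[1]='n' → 'nyn'
k=9: add t[4]='y' → 'nyny'
k=12: add t[1]='n' → 'nynyn'
k=15: add t[4]='y' → 'nynyny'
k=18: add t[1]='n' → 'nynynyn'
k=21: add t[4]='y' → 'nynynyny'

nynynyny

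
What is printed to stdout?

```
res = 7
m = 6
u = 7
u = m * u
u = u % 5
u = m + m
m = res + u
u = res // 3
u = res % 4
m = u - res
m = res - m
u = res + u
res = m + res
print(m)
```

11

u = 6*7 = 42
u = 42%5 = 2
u = 6+6 = 12
m = 7+12 = 19
u = 7//3 = 2
u = 7%4 = 3
m = 3-7 = -4
m = 7-(-4) = 11
u = 7+3 = 10
res = 11+7 = 18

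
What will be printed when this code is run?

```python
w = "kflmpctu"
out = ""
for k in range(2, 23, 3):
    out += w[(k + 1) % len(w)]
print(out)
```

k=2: add w[3]='m' → 'm'
k=5: add w[6]='t' → 'mt'
k=8: add w[1]='f' → 'mtf'
k=11: add w[4]='p' → 'mtfp'
k=14: add w[7]='u' → 'mtfpu'
k=17: add w[2]='l' → 'mtfpul'
k=20: add w[5]='c' → 'mtfpulc'

mtfpulc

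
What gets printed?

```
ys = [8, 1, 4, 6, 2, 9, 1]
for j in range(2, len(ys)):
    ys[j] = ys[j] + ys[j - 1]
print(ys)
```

j=2: ys[2] = 4+1 = 5 → [8, 1, 5, 6, 2, 9, 1]
j=3: ys[3] = 6+5 = 11 → [8, 1, 5, 11, 2, 9, 1]
j=4: ys[4] = 2+11 = 13 → [8, 1, 5, 11, 13, 9, 1]
j=5: ys[5] = 9+13 = 22 → [8, 1, 5, 11, 13, 22, 1]
j=6: ys[6] = 1+22 = 23 → [8, 1, 5, 11, 13, 22, 23]

[8, 1, 5, 11, 13, 22, 23]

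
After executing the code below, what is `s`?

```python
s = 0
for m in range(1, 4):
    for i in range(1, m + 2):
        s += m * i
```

m=1,i=1: s = 0+1 = 1
m=1,i=2: s = 1+2 = 3
m=2,i=1: s = 3+2 = 5
m=2,i=2: s = 5+4 = 9
m=2,i=3: s = 9+6 = 15
m=3,i=1: s = 15+3 = 18
m=3,i=2: s = 18+6 = 24
m=3,i=3: s = 24+9 = 33
m=3,i=4: s = 33+12 = 45

45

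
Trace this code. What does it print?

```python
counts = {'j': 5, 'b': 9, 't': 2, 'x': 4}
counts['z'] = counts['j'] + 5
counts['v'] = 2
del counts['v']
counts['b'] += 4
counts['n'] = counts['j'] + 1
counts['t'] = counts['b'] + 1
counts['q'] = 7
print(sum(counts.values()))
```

59

counts['z'] = counts['j']+5 = 10 → {'j': 5, 'b': 9, 't': 2, 'x': 4, 'z': 10}
counts['v'] = 2 → {'j': 5, 'b': 9, 't': 2, 'x': 4, 'z': 10, 'v': 2}
del 'v' → {'j': 5, 'b': 9, 't': 2, 'x': 4, 'z': 10}
counts['b'] = 9+4 = 13 → {'j': 5, 'b': 13, 't': 2, 'x': 4, 'z': 10}
counts['n'] = counts['j']+1 = 6 → {'j': 5, 'b': 13, 't': 2, 'x': 4, 'z': 10, 'n': 6}
counts['t'] = counts['b']+1 = 14 → {'j': 5, 'b': 13, 't': 14, 'x': 4, 'z': 10, 'n': 6}
counts['q'] = 7 → {'j': 5, 'b': 13, 't': 14, 'x': 4, 'z': 10, 'n': 6, 'q': 7}
sum of values = 59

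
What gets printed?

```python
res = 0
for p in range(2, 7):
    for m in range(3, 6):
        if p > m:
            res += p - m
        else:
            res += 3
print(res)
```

p=2,m=3: not 2>3, res = 0+3 = 3
p=2,m=4: not 2>4, res = 3+3 = 6
p=2,m=5: not 2>5, res = 6+3 = 9
p=3,m=3: not 3>3, res = 9+3 = 12
p=3,m=4: not 3>4, res = 12+3 = 15
p=3,m=5: not 3>5, res = 15+3 = 18
p=4,m=3: 4>3, res = 18+1 = 19
p=4,m=4: not 4>4, res = 19+3 = 22
p=4,m=5: not 4>5, res = 22+3 = 25
p=5,m=3: 5>3, res = 25+2 = 27
p=5,m=4: 5>4, res = 27+1 = 28
p=5,m=5: not 5>5, res = 28+3 = 31
p=6,m=3: 6>3, res = 31+3 = 34
p=6,m=4: 6>4, res = 34+2 = 36
p=6,m=5: 6>5, res = 36+1 = 37

37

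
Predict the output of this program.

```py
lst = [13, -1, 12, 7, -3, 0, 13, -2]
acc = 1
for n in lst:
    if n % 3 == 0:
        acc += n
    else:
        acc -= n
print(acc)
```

n=13: not %3==0, acc = 1-13 = -12
n=-1: not %3==0, acc = (-12)-(-1) = -11
n=12: %3==0, acc = (-11)+12 = 1
n=7: not %3==0, acc = 1-7 = -6
n=-3: %3==0, acc = (-6)+(-3) = -9
n=0: %3==0, acc = (-9)+0 = -9
n=13: not %3==0, acc = (-9)-13 = -22
n=-2: not %3==0, acc = (-22)-(-2) = -20

-20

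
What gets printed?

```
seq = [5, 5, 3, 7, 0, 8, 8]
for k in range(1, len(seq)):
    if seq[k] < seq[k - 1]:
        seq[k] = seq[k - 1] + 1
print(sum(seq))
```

47

k=1: 5>=5, unchanged → [5, 5, 3, 7, 0, 8, 8]
k=2: 3<5, seq[2] = 5+1 = 6 → [5, 5, 6, 7, 0, 8, 8]
k=3: 7>=6, unchanged → [5, 5, 6, 7, 0, 8, 8]
k=4: 0<7, seq[4] = 7+1 = 8 → [5, 5, 6, 7, 8, 8, 8]
k=5: 8>=8, unchanged → [5, 5, 6, 7, 8, 8, 8]
k=6: 8>=8, unchanged → [5, 5, 6, 7, 8, 8, 8]
sum = 47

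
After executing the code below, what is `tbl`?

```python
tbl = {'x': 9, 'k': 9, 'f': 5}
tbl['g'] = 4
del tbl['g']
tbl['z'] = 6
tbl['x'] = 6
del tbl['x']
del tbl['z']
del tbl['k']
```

tbl['g'] = 4 → {'x': 9, 'k': 9, 'f': 5, 'g': 4}
del 'g' → {'x': 9, 'k': 9, 'f': 5}
tbl['z'] = 6 → {'x': 9, 'k': 9, 'f': 5, 'z': 6}
tbl['x'] = 6 → {'x': 6, 'k': 9, 'f': 5, 'z': 6}
del 'x' → {'k': 9, 'f': 5, 'z': 6}
del 'z' → {'k': 9, 'f': 5}
del 'k' → {'f': 5}

{'f': 5}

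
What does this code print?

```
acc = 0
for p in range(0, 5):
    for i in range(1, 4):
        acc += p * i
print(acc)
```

p=0,i=1: acc = 0+0 = 0
p=0,i=2: acc = 0+0 = 0
p=0,i=3: acc = 0+0 = 0
p=1,i=1: acc = 0+1 = 1
p=1,i=2: acc = 1+2 = 3
p=1,i=3: acc = 3+3 = 6
p=2,i=1: acc = 6+2 = 8
p=2,i=2: acc = 8+4 = 12
p=2,i=3: acc = 12+6 = 18
p=3,i=1: acc = 18+3 = 21
p=3,i=2: acc = 21+6 = 27
p=3,i=3: acc = 27+9 = 36
p=4,i=1: acc = 36+4 = 40
p=4,i=2: acc = 40+8 = 48
p=4,i=3: acc = 48+12 = 60

60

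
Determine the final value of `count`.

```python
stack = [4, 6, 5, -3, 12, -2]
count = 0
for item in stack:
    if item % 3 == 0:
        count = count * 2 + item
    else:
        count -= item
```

item=4: not %3==0, count = 0-4 = -4
item=6: %3==0, count = (-4)*2+6 = -2
item=5: not %3==0, count = (-2)-5 = -7
item=-3: %3==0, count = (-7)*2+(-3) = -17
item=12: %3==0, count = (-17)*2+12 = -22
item=-2: not %3==0, count = (-22)-(-2) = -20

-20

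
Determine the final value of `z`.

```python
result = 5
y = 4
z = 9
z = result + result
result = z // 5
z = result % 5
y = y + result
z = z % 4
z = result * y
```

12

z = 5+5 = 10
result = 10//5 = 2
z = 2%5 = 2
y = 4+2 = 6
z = 2%4 = 2
z = 2*6 = 12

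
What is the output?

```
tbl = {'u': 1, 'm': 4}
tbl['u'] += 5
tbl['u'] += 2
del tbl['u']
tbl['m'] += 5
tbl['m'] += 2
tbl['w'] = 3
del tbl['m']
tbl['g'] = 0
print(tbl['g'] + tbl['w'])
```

tbl['u'] = 1+5 = 6 → {'u': 6, 'm': 4}
tbl['u'] = 6+2 = 8 → {'u': 8, 'm': 4}
del 'u' → {'m': 4}
tbl['m'] = 4+5 = 9 → {'m': 9}
tbl['m'] = 9+2 = 11 → {'m': 11}
tbl['w'] = 3 → {'m': 11, 'w': 3}
del 'm' → {'w': 3}
tbl['g'] = 0 → {'w': 3, 'g': 0}
tbl['g']+tbl['w'] = 0+3 = 3

3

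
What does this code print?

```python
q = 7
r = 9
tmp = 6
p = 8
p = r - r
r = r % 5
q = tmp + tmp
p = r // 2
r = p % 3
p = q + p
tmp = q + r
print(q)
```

12

p = 9-9 = 0
r = 9%5 = 4
q = 6+6 = 12
p = 4//2 = 2
r = 2%3 = 2
p = 12+2 = 14
tmp = 12+2 = 14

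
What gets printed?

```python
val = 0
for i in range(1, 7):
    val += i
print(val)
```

21

i=1: val = 0+1 = 1
i=2: val = 1+2 = 3
i=3: val = 3+3 = 6
i=4: val = 6+4 = 10
i=5: val = 10+5 = 15
i=6: val = 15+6 = 21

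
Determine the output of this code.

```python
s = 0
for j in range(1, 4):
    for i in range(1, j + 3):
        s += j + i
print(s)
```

j=1,i=1: s = 0+2 = 2
j=1,i=2: s = 2+3 = 5
j=1,i=3: s = 5+4 = 9
j=2,i=1: s = 9+3 = 12
j=2,i=2: s = 12+4 = 16
j=2,i=3: s = 16+5 = 21
j=2,i=4: s = 21+6 = 27
j=3,i=1: s = 27+4 = 31
j=3,i=2: s = 31+5 = 36
j=3,i=3: s = 36+6 = 42
j=3,i=4: s = 42+7 = 49
j=3,i=5: s = 49+8 = 57

57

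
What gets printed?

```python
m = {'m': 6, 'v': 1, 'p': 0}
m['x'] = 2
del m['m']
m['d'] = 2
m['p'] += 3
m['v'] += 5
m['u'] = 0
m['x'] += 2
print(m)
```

m['x'] = 2 → {'m': 6, 'v': 1, 'p': 0, 'x': 2}
del 'm' → {'v': 1, 'p': 0, 'x': 2}
m['d'] = 2 → {'v': 1, 'p': 0, 'x': 2, 'd': 2}
m['p'] = 0+3 = 3 → {'v': 1, 'p': 3, 'x': 2, 'd': 2}
m['v'] = 1+5 = 6 → {'v': 6, 'p': 3, 'x': 2, 'd': 2}
m['u'] = 0 → {'v': 6, 'p': 3, 'x': 2, 'd': 2, 'u': 0}
m['x'] = 2+2 = 4 → {'v': 6, 'p': 3, 'x': 4, 'd': 2, 'u': 0}

{'v': 6, 'p': 3, 'x': 4, 'd': 2, 'u': 0}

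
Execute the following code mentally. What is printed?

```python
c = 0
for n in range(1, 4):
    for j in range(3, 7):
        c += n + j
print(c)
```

78

n=1,j=3: c = 0+4 = 4
n=1,j=4: c = 4+5 = 9
n=1,j=5: c = 9+6 = 15
n=1,j=6: c = 15+7 = 22
n=2,j=3: c = 22+5 = 27
n=2,j=4: c = 27+6 = 33
n=2,j=5: c = 33+7 = 40
n=2,j=6: c = 40+8 = 48
n=3,j=3: c = 48+6 = 54
n=3,j=4: c = 54+7 = 61
n=3,j=5: c = 61+8 = 69
n=3,j=6: c = 69+9 = 78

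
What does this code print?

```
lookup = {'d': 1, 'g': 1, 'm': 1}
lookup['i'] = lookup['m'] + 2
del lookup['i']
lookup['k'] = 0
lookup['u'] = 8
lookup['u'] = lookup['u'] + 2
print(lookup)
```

lookup['i'] = lookup['m']+2 = 3 → {'d': 1, 'g': 1, 'm': 1, 'i': 3}
del 'i' → {'d': 1, 'g': 1, 'm': 1}
lookup['k'] = 0 → {'d': 1, 'g': 1, 'm': 1, 'k': 0}
lookup['u'] = 8 → {'d': 1, 'g': 1, 'm': 1, 'k': 0, 'u': 8}
lookup['u'] = lookup['u']+2 = 10 → {'d': 1, 'g': 1, 'm': 1, 'k': 0, 'u': 10}

{'d': 1, 'g': 1, 'm': 1, 'k': 0, 'u': 10}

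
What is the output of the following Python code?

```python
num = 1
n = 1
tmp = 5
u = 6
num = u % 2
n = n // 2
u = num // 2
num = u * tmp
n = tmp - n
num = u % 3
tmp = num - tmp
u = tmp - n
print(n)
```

5

num = 6%2 = 0
n = 1//2 = 0
u = 0//2 = 0
num = 0*5 = 0
n = 5-0 = 5
num = 0%3 = 0
tmp = 0-5 = -5
u = (-5)-5 = -10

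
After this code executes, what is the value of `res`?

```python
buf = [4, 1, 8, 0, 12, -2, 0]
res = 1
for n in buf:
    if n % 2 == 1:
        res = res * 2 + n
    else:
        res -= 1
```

-4

n=4: not odd, res = 1-1 = 0
n=1: odd, res = 0*2+1 = 1
n=8: not odd, res = 1-1 = 0
n=0: not odd, res = 0-1 = -1
n=12: not odd, res = (-1)-1 = -2
n=-2: not odd, res = (-2)-1 = -3
n=0: not odd, res = (-3)-1 = -4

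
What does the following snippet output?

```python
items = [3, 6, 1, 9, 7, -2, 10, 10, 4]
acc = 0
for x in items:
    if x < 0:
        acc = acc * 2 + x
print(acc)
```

-2

x=3: not <0
x=6: not <0
x=1: not <0
x=9: not <0
x=7: not <0
x=-2: <0, acc = 0*2+(-2) = -2
x=10: not <0
x=10: not <0
x=4: not <0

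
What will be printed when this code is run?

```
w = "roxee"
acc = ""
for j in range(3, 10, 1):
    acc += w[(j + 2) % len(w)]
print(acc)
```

roxeero

j=3: add w[0]='r' → 'r'
j=4: add w[1]='o' → 'ro'
j=5: add w[2]='x' → 'rox'
j=6: add w[3]='e' → 'roxe'
j=7: add w[4]='e' → 'roxee'
j=8: add w[0]='r' → 'roxeer'
j=9: add w[1]='o' → 'roxeero'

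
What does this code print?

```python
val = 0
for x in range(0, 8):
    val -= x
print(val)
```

x=0: val = 0-0 = 0
x=1: val = 0-1 = -1
x=2: val = (-1)-2 = -3
x=3: val = (-3)-3 = -6
x=4: val = (-6)-4 = -10
x=5: val = (-10)-5 = -15
x=6: val = (-15)-6 = -21
x=7: val = (-21)-7 = -28

-28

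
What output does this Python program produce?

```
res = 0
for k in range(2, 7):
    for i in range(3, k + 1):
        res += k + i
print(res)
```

90

k=3,i=3: res = 0+6 = 6
k=4,i=3: res = 6+7 = 13
k=4,i=4: res = 13+8 = 21
k=5,i=3: res = 21+8 = 29
k=5,i=4: res = 29+9 = 38
k=5,i=5: res = 38+10 = 48
k=6,i=3: res = 48+9 = 57
k=6,i=4: res = 57+10 = 67
k=6,i=5: res = 67+11 = 78
k=6,i=6: res = 78+12 = 90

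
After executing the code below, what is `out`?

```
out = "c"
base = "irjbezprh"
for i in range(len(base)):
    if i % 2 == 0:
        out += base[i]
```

i=0: add 'i' → 'ci'
i=1: skip
i=2: add 'j' → 'cij'
i=3: skip
i=4: add 'e' → 'cije'
i=5: skip
i=6: add 'p' → 'cijep'
i=7: skip
i=8: add 'h' → 'cijeph'

'cijeph'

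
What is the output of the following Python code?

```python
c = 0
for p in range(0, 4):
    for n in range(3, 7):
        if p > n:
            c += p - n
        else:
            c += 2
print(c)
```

32

p=0,n=3: not 0>3, c = 0+2 = 2
p=0,n=4: not 0>4, c = 2+2 = 4
p=0,n=5: not 0>5, c = 4+2 = 6
p=0,n=6: not 0>6, c = 6+2 = 8
p=1,n=3: not 1>3, c = 8+2 = 10
p=1,n=4: not 1>4, c = 10+2 = 12
p=1,n=5: not 1>5, c = 12+2 = 14
p=1,n=6: not 1>6, c = 14+2 = 16
p=2,n=3: not 2>3, c = 16+2 = 18
p=2,n=4: not 2>4, c = 18+2 = 20
p=2,n=5: not 2>5, c = 20+2 = 22
p=2,n=6: not 2>6, c = 22+2 = 24
p=3,n=3: not 3>3, c = 24+2 = 26
p=3,n=4: not 3>4, c = 26+2 = 28
p=3,n=5: not 3>5, c = 28+2 = 30
p=3,n=6: not 3>6, c = 30+2 = 32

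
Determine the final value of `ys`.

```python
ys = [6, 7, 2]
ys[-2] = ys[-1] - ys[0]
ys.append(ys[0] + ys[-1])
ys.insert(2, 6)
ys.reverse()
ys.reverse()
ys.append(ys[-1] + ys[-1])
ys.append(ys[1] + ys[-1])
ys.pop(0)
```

[-4, 6, 2, 8, 16, 12]

ys[-2] = ys[-1]-ys[0] = 2-6 = -4 → [6, -4, 2]
append ys[0]+ys[-1] = 6+2 = 8 → [6, -4, 2, 8]
insert 6 at 2 → [6, -4, 6, 2, 8]
reverse → [8, 2, 6, -4, 6]
reverse → [6, -4, 6, 2, 8]
append ys[-1]+ys[-1] = 8+8 = 16 → [6, -4, 6, 2, 8, 16]
append ys[1]+ys[-1] = (-4)+16 = 12 → [6, -4, 6, 2, 8, 16, 12]
pop(0) removes 6 → [-4, 6, 2, 8, 16, 12]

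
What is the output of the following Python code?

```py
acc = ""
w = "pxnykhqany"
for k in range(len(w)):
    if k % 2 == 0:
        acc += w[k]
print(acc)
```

pnkqn

k=0: add 'p' → 'p'
k=1: skip
k=2: add 'n' → 'pn'
k=3: skip
k=4: add 'k' → 'pnk'
k=5: skip
k=6: add 'q' → 'pnkq'
k=7: skip
k=8: add 'n' → 'pnkqn'
k=9: skip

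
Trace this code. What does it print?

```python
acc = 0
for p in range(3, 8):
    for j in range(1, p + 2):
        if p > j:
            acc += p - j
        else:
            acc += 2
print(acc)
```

p=3,j=1: 3>1, acc = 0+2 = 2
p=3,j=2: 3>2, acc = 2+1 = 3
p=3,j=3: not 3>3, acc = 3+2 = 5
p=3,j=4: not 3>4, acc = 5+2 = 7
p=4,j=1: 4>1, acc = 7+3 = 10
p=4,j=2: 4>2, acc = 10+2 = 12
p=4,j=3: 4>3, acc = 12+1 = 13
p=4,j=4: not 4>4, acc = 13+2 = 15
p=4,j=5: not 4>5, acc = 15+2 = 17
p=5,j=1: 5>1, acc = 17+4 = 21
p=5,j=2: 5>2, acc = 21+3 = 24
p=5,j=3: 5>3, acc = 24+2 = 26
p=5,j=4: 5>4, acc = 26+1 = 27
p=5,j=5: not 5>5, acc = 27+2 = 29
p=5,j=6: not 5>6, acc = 29+2 = 31
p=6,j=1: 6>1, acc = 31+5 = 36
p=6,j=2: 6>2, acc = 36+4 = 40
p=6,j=3: 6>3, acc = 40+3 = 43
p=6,j=4: 6>4, acc = 43+2 = 45
p=6,j=5: 6>5, acc = 45+1 = 46
p=6,j=6: not 6>6, acc = 46+2 = 48
p=6,j=7: not 6>7, acc = 48+2 = 50
p=7,j=1: 7>1, acc = 50+6 = 56
p=7,j=2: 7>2, acc = 56+5 = 61
p=7,j=3: 7>3, acc = 61+4 = 65
p=7,j=4: 7>4, acc = 65+3 = 68
p=7,j=5: 7>5, acc = 68+2 = 70
p=7,j=6: 7>6, acc = 70+1 = 71
p=7,j=7: not 7>7, acc = 71+2 = 73
p=7,j=8: not 7>8, acc = 73+2 = 75

75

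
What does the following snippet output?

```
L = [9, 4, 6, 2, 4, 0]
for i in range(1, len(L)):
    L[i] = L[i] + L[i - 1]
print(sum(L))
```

112

i=1: L[1] = 4+9 = 13 → [9, 13, 6, 2, 4, 0]
i=2: L[2] = 6+13 = 19 → [9, 13, 19, 2, 4, 0]
i=3: L[3] = 2+19 = 21 → [9, 13, 19, 21, 4, 0]
i=4: L[4] = 4+21 = 25 → [9, 13, 19, 21, 25, 0]
i=5: L[5] = 0+25 = 25 → [9, 13, 19, 21, 25, 25]
sum = 112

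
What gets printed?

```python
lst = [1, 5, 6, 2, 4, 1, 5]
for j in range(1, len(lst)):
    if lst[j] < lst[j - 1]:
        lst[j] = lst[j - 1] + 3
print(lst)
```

[1, 5, 6, 9, 12, 15, 18]

j=1: 5>=1, unchanged → [1, 5, 6, 2, 4, 1, 5]
j=2: 6>=5, unchanged → [1, 5, 6, 2, 4, 1, 5]
j=3: 2<6, lst[3] = 6+3 = 9 → [1, 5, 6, 9, 4, 1, 5]
j=4: 4<9, lst[4] = 9+3 = 12 → [1, 5, 6, 9, 12, 1, 5]
j=5: 1<12, lst[5] = 12+3 = 15 → [1, 5, 6, 9, 12, 15, 5]
j=6: 5<15, lst[6] = 15+3 = 18 → [1, 5, 6, 9, 12, 15, 18]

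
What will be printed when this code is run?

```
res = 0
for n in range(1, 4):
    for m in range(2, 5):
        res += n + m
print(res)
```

n=1,m=2: res = 0+3 = 3
n=1,m=3: res = 3+4 = 7
n=1,m=4: res = 7+5 = 12
n=2,m=2: res = 12+4 = 16
n=2,m=3: res = 16+5 = 21
n=2,m=4: res = 21+6 = 27
n=3,m=2: res = 27+5 = 32
n=3,m=3: res = 32+6 = 38
n=3,m=4: res = 38+7 = 45

45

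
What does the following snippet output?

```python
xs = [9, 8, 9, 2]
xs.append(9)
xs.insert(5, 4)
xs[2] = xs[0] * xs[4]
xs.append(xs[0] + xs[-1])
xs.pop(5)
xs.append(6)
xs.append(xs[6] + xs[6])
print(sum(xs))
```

140

append 9 → [9, 8, 9, 2, 9]
insert 4 at 5 → [9, 8, 9, 2, 9, 4]
xs[2] = xs[0]*xs[4] = 9*9 = 81 → [9, 8, 81, 2, 9, 4]
append xs[0]+xs[-1] = 9+4 = 13 → [9, 8, 81, 2, 9, 4, 13]
pop(5) removes 4 → [9, 8, 81, 2, 9, 13]
append 6 → [9, 8, 81, 2, 9, 13, 6]
append xs[6]+xs[6] = 6+6 = 12 → [9, 8, 81, 2, 9, 13, 6, 12]
sum = 140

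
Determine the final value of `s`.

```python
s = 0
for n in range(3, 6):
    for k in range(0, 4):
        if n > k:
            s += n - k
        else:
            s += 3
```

33

n=3,k=0: 3>0, s = 0+3 = 3
n=3,k=1: 3>1, s = 3+2 = 5
n=3,k=2: 3>2, s = 5+1 = 6
n=3,k=3: not 3>3, s = 6+3 = 9
n=4,k=0: 4>0, s = 9+4 = 13
n=4,k=1: 4>1, s = 13+3 = 16
n=4,k=2: 4>2, s = 16+2 = 18
n=4,k=3: 4>3, s = 18+1 = 19
n=5,k=0: 5>0, s = 19+5 = 24
n=5,k=1: 5>1, s = 24+4 = 28
n=5,k=2: 5>2, s = 28+3 = 31
n=5,k=3: 5>3, s = 31+2 = 33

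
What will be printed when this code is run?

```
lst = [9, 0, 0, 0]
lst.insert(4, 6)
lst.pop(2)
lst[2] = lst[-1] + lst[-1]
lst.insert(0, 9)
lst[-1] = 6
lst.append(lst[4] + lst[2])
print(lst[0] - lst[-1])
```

insert 6 at 4 → [9, 0, 0, 0, 6]
pop(2) removes 0 → [9, 0, 0, 6]
lst[2] = lst[-1]+lst[-1] = 6+6 = 12 → [9, 0, 12, 6]
insert 9 at 0 → [9, 9, 0, 12, 6]
lst[-1] = 6 → [9, 9, 0, 12, 6]
append lst[4]+lst[2] = 6+0 = 6 → [9, 9, 0, 12, 6, 6]
lst[0]-lst[-1] = 9-6 = 3

3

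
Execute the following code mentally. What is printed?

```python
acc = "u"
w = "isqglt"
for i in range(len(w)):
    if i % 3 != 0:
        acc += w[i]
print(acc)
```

i=0: skip
i=1: add 's' → 'us'
i=2: add 'q' → 'usq'
i=3: skip
i=4: add 'l' → 'usql'
i=5: add 't' → 'usqlt'

usqlt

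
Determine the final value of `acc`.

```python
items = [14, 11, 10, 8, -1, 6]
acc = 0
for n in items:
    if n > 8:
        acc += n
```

35

n=14: >8, acc = 0+14 = 14
n=11: >8, acc = 14+11 = 25
n=10: >8, acc = 25+10 = 35
n=8: not >8
n=-1: not >8
n=6: not >8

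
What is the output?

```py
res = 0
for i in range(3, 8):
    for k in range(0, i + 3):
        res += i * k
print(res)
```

800

i=3,k=0: res = 0+0 = 0
i=3,k=1: res = 0+3 = 3
i=3,k=2: res = 3+6 = 9
i=3,k=3: res = 9+9 = 18
i=3,k=4: res = 18+12 = 30
i=3,k=5: res = 30+15 = 45
i=4,k=0: res = 45+0 = 45
i=4,k=1: res = 45+4 = 49
i=4,k=2: res = 49+8 = 57
i=4,k=3: res = 57+12 = 69
i=4,k=4: res = 69+16 = 85
i=4,k=5: res = 85+20 = 105
i=4,k=6: res = 105+24 = 129
i=5,k=0: res = 129+0 = 129
i=5,k=1: res = 129+5 = 134
i=5,k=2: res = 134+10 = 144
i=5,k=3: res = 144+15 = 159
i=5,k=4: res = 159+20 = 179
i=5,k=5: res = 179+25 = 204
i=5,k=6: res = 204+30 = 234
i=5,k=7: res = 234+35 = 269
i=6,k=0: res = 269+0 = 269
i=6,k=1: res = 269+6 = 275
i=6,k=2: res = 275+12 = 287
i=6,k=3: res = 287+18 = 305
i=6,k=4: res = 305+24 = 329
i=6,k=5: res = 329+30 = 359
i=6,k=6: res = 359+36 = 395
i=6,k=7: res = 395+42 = 437
i=6,k=8: res = 437+48 = 485
i=7,k=0: res = 485+0 = 485
i=7,k=1: res = 485+7 = 492
i=7,k=2: res = 492+14 = 506
i=7,k=3: res = 506+21 = 527
i=7,k=4: res = 527+28 = 555
i=7,k=5: res = 555+35 = 590
i=7,k=6: res = 590+42 = 632
i=7,k=7: res = 632+49 = 681
i=7,k=8: res = 681+56 = 737
i=7,k=9: res = 737+63 = 800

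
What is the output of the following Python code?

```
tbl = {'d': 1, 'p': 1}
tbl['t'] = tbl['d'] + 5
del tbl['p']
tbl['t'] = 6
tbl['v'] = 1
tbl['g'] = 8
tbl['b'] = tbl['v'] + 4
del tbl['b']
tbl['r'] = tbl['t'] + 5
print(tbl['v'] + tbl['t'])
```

7

tbl['t'] = tbl['d']+5 = 6 → {'d': 1, 'p': 1, 't': 6}
del 'p' → {'d': 1, 't': 6}
tbl['t'] = 6 → {'d': 1, 't': 6}
tbl['v'] = 1 → {'d': 1, 't': 6, 'v': 1}
tbl['g'] = 8 → {'d': 1, 't': 6, 'v': 1, 'g': 8}
tbl['b'] = tbl['v']+4 = 5 → {'d': 1, 't': 6, 'v': 1, 'g': 8, 'b': 5}
del 'b' → {'d': 1, 't': 6, 'v': 1, 'g': 8}
tbl['r'] = tbl['t']+5 = 11 → {'d': 1, 't': 6, 'v': 1, 'g': 8, 'r': 11}
tbl['v']+tbl['t'] = 1+6 = 7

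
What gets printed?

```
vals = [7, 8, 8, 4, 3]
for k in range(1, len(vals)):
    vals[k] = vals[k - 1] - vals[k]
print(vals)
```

k=1: vals[1] = 7-8 = -1 → [7, -1, 8, 4, 3]
k=2: vals[2] = (-1)-8 = -9 → [7, -1, -9, 4, 3]
k=3: vals[3] = (-9)-4 = -13 → [7, -1, -9, -13, 3]
k=4: vals[4] = (-13)-3 = -16 → [7, -1, -9, -13, -16]

[7, -1, -9, -13, -16]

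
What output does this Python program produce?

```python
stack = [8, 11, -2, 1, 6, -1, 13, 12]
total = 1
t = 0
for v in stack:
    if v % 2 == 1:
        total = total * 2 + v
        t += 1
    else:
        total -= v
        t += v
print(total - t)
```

-57

v=8: not odd, total = 1-8 = -7; t=8
v=11: odd, total = (-7)*2+11 = -3; t=9
v=-2: not odd, total = (-3)-(-2) = -1; t=7
v=1: odd, total = (-1)*2+1 = -1; t=8
v=6: not odd, total = (-1)-6 = -7; t=14
v=-1: odd, total = (-7)*2+(-1) = -15; t=15
v=13: odd, total = (-15)*2+13 = -17; t=16
v=12: not odd, total = (-17)-12 = -29; t=28
total-t = (-29)-28 = -57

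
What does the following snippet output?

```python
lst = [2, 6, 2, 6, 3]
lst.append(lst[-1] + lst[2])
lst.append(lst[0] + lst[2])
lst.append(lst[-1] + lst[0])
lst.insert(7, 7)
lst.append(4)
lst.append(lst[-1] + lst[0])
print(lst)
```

[2, 6, 2, 6, 3, 5, 4, 7, 6, 4, 6]

append lst[-1]+lst[2] = 3+2 = 5 → [2, 6, 2, 6, 3, 5]
append lst[0]+lst[2] = 2+2 = 4 → [2, 6, 2, 6, 3, 5, 4]
append lst[-1]+lst[0] = 4+2 = 6 → [2, 6, 2, 6, 3, 5, 4, 6]
insert 7 at 7 → [2, 6, 2, 6, 3, 5, 4, 7, 6]
append 4 → [2, 6, 2, 6, 3, 5, 4, 7, 6, 4]
append lst[-1]+lst[0] = 4+2 = 6 → [2, 6, 2, 6, 3, 5, 4, 7, 6, 4, 6]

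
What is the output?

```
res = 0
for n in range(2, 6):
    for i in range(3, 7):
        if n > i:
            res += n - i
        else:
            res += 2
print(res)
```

30

n=2,i=3: not 2>3, res = 0+2 = 2
n=2,i=4: not 2>4, res = 2+2 = 4
n=2,i=5: not 2>5, res = 4+2 = 6
n=2,i=6: not 2>6, res = 6+2 = 8
n=3,i=3: not 3>3, res = 8+2 = 10
n=3,i=4: not 3>4, res = 10+2 = 12
n=3,i=5: not 3>5, res = 12+2 = 14
n=3,i=6: not 3>6, res = 14+2 = 16
n=4,i=3: 4>3, res = 16+1 = 17
n=4,i=4: not 4>4, res = 17+2 = 19
n=4,i=5: not 4>5, res = 19+2 = 21
n=4,i=6: not 4>6, res = 21+2 = 23
n=5,i=3: 5>3, res = 23+2 = 25
n=5,i=4: 5>4, res = 25+1 = 26
n=5,i=5: not 5>5, res = 26+2 = 28
n=5,i=6: not 5>6, res = 28+2 = 30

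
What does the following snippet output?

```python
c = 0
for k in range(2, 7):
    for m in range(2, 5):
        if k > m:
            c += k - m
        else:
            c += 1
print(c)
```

k=2,m=2: not 2>2, c = 0+1 = 1
k=2,m=3: not 2>3, c = 1+1 = 2
k=2,m=4: not 2>4, c = 2+1 = 3
k=3,m=2: 3>2, c = 3+1 = 4
k=3,m=3: not 3>3, c = 4+1 = 5
k=3,m=4: not 3>4, c = 5+1 = 6
k=4,m=2: 4>2, c = 6+2 = 8
k=4,m=3: 4>3, c = 8+1 = 9
k=4,m=4: not 4>4, c = 9+1 = 10
k=5,m=2: 5>2, c = 10+3 = 13
k=5,m=3: 5>3, c = 13+2 = 15
k=5,m=4: 5>4, c = 15+1 = 16
k=6,m=2: 6>2, c = 16+4 = 20
k=6,m=3: 6>3, c = 20+3 = 23
k=6,m=4: 6>4, c = 23+2 = 25

25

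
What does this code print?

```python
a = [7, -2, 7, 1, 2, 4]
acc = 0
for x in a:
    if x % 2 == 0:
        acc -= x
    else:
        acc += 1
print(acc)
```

-1

x=7: not even, acc = 0+1 = 1
x=-2: even, acc = 1-(-2) = 3
x=7: not even, acc = 3+1 = 4
x=1: not even, acc = 4+1 = 5
x=2: even, acc = 5-2 = 3
x=4: even, acc = 3-4 = -1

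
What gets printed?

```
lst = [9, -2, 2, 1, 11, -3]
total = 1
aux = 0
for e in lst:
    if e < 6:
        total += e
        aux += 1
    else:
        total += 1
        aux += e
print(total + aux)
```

e=9: not <6, total = 1+1 = 2; aux=9
e=-2: <6, total = 2+(-2) = 0; aux=10
e=2: <6, total = 0+2 = 2; aux=11
e=1: <6, total = 2+1 = 3; aux=12
e=11: not <6, total = 3+1 = 4; aux=23
e=-3: <6, total = 4+(-3) = 1; aux=24
total+aux = 1+24 = 25

25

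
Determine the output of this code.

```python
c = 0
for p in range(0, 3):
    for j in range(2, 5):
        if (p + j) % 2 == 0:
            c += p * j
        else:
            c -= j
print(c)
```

p=0,j=2: even sum, c = 0+0 = 0
p=0,j=3: odd sum, c = 0-3 = -3
p=0,j=4: even sum, c = (-3)+0 = -3
p=1,j=2: odd sum, c = (-3)-2 = -5
p=1,j=3: even sum, c = (-5)+3 = -2
p=1,j=4: odd sum, c = (-2)-4 = -6
p=2,j=2: even sum, c = (-6)+4 = -2
p=2,j=3: odd sum, c = (-2)-3 = -5
p=2,j=4: even sum, c = (-5)+8 = 3

3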